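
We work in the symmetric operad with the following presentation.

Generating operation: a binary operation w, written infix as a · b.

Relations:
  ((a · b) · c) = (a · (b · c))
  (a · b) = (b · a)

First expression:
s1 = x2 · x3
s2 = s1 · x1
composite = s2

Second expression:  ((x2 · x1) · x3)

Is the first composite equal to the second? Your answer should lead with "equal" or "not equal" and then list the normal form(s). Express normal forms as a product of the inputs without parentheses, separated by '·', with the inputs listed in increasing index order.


equal: each reduces to x1 · x2 · x3

The first expression reduces to x1 · x2 · x3
The second expression reduces to x1 · x2 · x3
Both agree, so they are equal.


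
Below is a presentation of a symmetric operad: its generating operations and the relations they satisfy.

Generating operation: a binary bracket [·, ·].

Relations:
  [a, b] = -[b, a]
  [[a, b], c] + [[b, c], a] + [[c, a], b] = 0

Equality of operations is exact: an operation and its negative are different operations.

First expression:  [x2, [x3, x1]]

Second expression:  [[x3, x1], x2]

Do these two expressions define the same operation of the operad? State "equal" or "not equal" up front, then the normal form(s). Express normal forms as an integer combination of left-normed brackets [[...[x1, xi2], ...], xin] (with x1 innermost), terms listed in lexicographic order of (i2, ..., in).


Reducing the first expression gives [[x1, x3], x2]
Reducing the second expression gives -[[x1, x3], x2]
Distinct normal forms: not equal.

not equal: they reduce to [[x1, x3], x2] and -[[x1, x3], x2]


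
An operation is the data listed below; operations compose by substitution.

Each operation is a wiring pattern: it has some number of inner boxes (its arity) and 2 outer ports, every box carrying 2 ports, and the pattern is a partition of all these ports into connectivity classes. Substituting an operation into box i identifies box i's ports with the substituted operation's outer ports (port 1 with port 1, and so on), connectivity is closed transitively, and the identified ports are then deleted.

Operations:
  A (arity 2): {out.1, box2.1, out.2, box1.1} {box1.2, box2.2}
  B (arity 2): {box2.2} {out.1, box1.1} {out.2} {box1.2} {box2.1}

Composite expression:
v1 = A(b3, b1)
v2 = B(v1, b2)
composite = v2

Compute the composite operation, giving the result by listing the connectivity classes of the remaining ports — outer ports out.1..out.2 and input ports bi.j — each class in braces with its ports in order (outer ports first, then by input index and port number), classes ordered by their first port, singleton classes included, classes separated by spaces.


{out.1, b1.1, b3.1} {out.2} {b1.2, b3.2} {b2.1} {b2.2}

Treat the ports identified at B as solder joints: merge, then drop.
stage A: inputs (b3, b1), connectivity {out.1, out.2, b1.1, b3.1} {b1.2, b3.2}, out.j its boundary
stage B: inputs (b3, b1, b2), connectivity {out.1, b1.1, b3.1} {out.2} {b1.2, b3.2} {b2.1} {b2.2}, out.j its boundary


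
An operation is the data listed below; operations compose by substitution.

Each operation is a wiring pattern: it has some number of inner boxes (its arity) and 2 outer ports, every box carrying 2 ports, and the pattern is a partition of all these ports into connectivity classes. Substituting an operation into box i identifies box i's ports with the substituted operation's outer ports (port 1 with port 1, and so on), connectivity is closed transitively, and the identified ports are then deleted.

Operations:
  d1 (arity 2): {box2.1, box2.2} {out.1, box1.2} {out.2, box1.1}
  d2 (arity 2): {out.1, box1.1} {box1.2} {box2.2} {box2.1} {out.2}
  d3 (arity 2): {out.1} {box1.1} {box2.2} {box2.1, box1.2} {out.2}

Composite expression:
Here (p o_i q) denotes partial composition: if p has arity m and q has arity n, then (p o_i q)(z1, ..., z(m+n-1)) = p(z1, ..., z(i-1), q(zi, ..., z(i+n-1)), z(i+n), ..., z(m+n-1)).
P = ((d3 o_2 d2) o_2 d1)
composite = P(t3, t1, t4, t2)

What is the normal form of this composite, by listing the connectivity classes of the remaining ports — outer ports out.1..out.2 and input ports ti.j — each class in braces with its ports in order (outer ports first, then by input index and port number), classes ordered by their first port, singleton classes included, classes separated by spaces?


After gluing at d3, chains via deleted ports link the t-ports.
after d1, the pattern on (t1, t4) reads {out.1, t1.2} {out.2, t1.1} {t4.1, t4.2} (out.j = its outer ports)
after d2, the pattern on (t1, t4, t2) reads {out.1, t1.2} {out.2} {t1.1} {t2.1} {t2.2} {t4.1, t4.2} (out.j = its outer ports)
after d3, the pattern on (t3, t1, t4, t2) reads {out.1} {out.2} {t1.1} {t1.2, t3.2} {t2.1} {t2.2} {t3.1} {t4.1, t4.2} (out.j = its outer ports)

{out.1} {out.2} {t1.1} {t1.2, t3.2} {t2.1} {t2.2} {t3.1} {t4.1, t4.2}


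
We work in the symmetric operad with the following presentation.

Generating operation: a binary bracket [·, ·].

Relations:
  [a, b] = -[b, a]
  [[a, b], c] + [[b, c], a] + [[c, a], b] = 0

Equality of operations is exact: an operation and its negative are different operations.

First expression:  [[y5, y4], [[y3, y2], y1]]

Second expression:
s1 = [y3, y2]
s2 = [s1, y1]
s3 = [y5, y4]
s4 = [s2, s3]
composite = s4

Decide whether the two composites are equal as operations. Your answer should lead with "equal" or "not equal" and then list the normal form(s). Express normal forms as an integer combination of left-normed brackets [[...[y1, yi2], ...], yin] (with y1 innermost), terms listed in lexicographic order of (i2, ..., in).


not equal; first: [[[[y1, y2], y3], y4], y5] - [[[[y1, y2], y3], y5], y4] - [[[[y1, y3], y2], y4], y5] + [[[[y1, y3], y2], y5], y4]; second: -[[[[y1, y2], y3], y4], y5] + [[[[y1, y2], y3], y5], y4] + [[[[y1, y3], y2], y4], y5] - [[[[y1, y3], y2], y5], y4]


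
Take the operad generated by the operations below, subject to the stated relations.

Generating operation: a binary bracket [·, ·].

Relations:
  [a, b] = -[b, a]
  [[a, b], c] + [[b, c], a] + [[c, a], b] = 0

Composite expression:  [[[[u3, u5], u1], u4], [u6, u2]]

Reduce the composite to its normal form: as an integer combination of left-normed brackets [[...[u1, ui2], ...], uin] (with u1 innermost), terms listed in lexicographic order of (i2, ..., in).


[[[[[u1, u3], u5], u4], u2], u6] - [[[[[u1, u3], u5], u4], u6], u2] - [[[[[u1, u5], u3], u4], u2], u6] + [[[[[u1, u5], u3], u4], u6], u2]


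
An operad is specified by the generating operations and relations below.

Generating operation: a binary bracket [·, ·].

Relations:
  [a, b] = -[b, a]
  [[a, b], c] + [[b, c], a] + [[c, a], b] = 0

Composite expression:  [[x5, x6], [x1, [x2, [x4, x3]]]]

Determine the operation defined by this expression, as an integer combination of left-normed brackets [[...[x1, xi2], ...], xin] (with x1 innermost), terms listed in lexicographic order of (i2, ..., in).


Left-normed coefficients sit on the x1-initial expansion words.
Composite bracket: [[x5, x6], [x1, [x2, [x4, x3]]]]
Expanding via [a, b] = ab - ba: 32 signed words (2^5 = 32).
Only words starting with x1 matter:
  x1x2x3x4x5x6 (sign +1) contributes +[[[[[x1, x2], x3], x4], x5], x6]
  x1x2x3x4x6x5 (sign -1) contributes -[[[[[x1, x2], x3], x4], x6], x5]
  x1x2x4x3x5x6 (sign -1) contributes -[[[[[x1, x2], x4], x3], x5], x6]
  x1x2x4x3x6x5 (sign +1) contributes +[[[[[x1, x2], x4], x3], x6], x5]
  x1x3x4x2x5x6 (sign -1) contributes -[[[[[x1, x3], x4], x2], x5], x6]
  x1x3x4x2x6x5 (sign +1) contributes +[[[[[x1, x3], x4], x2], x6], x5]
  x1x4x3x2x5x6 (sign +1) contributes +[[[[[x1, x4], x3], x2], x5], x6]
  x1x4x3x2x6x5 (sign -1) contributes -[[[[[x1, x4], x3], x2], x6], x5]

[[[[[x1, x2], x3], x4], x5], x6] - [[[[[x1, x2], x3], x4], x6], x5] - [[[[[x1, x2], x4], x3], x5], x6] + [[[[[x1, x2], x4], x3], x6], x5] - [[[[[x1, x3], x4], x2], x5], x6] + [[[[[x1, x3], x4], x2], x6], x5] + [[[[[x1, x4], x3], x2], x5], x6] - [[[[[x1, x4], x3], x2], x6], x5]


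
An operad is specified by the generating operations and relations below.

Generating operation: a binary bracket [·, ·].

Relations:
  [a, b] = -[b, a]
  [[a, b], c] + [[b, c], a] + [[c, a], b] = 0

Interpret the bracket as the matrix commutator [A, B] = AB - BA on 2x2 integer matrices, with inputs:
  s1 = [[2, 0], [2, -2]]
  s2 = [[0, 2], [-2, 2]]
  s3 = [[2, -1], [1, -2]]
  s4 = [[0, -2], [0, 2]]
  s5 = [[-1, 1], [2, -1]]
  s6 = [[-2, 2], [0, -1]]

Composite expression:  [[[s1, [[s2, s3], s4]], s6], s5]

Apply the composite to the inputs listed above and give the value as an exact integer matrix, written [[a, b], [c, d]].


[[0, 384], [-768, 0]]


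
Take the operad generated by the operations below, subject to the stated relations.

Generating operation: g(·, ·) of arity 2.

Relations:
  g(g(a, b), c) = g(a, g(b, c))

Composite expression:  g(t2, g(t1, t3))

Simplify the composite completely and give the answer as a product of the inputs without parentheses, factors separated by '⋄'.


t2 ⋄ t1 ⋄ t3

All parenthesizations of g agree; list the t-inputs left to right.
g(t1, t3) unparenthesizes to t1 ⋄ t3
g(t2, g(t1, t3)) unparenthesizes to t2 ⋄ t1 ⋄ t3


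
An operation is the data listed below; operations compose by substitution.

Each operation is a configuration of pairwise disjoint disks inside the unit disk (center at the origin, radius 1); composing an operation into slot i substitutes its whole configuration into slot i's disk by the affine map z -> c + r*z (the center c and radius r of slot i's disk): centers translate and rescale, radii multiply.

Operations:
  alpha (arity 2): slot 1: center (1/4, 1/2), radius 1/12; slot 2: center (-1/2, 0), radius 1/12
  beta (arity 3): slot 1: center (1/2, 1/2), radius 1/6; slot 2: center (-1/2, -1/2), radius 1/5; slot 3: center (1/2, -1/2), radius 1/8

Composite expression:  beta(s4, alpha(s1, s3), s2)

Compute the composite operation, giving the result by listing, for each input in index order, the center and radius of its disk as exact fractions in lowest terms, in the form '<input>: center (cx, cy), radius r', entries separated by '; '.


s1: center (-9/20, -2/5), radius 1/60; s2: center (1/2, -1/2), radius 1/8; s3: center (-3/5, -1/2), radius 1/60; s4: center (1/2, 1/2), radius 1/6


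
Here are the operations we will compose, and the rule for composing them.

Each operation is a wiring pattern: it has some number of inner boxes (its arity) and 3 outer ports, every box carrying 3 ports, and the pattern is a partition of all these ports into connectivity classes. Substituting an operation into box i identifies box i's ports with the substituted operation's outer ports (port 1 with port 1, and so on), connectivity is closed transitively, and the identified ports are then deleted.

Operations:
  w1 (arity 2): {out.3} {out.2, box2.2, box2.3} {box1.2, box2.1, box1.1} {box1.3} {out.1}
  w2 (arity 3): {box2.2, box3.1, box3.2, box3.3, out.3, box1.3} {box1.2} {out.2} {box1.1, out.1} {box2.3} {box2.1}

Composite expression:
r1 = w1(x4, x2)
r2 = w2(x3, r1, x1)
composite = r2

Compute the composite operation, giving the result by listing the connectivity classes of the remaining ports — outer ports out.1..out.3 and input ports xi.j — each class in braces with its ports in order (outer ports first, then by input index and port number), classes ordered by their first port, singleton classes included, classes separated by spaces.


{out.1, x3.1} {out.2} {out.3, x1.1, x1.2, x1.3, x2.2, x2.3, x3.3} {x2.1, x4.1, x4.2} {x3.2} {x4.3}

After gluing at w2, chains via deleted ports link the x-ports.
composing w1 on (x4, x2), with out.j its own outer ports: {out.1} {out.2, x2.2, x2.3} {out.3} {x2.1, x4.1, x4.2} {x4.3}
composing w2 on (x3, x4, x2, x1), with out.j its own outer ports: {out.1, x3.1} {out.2} {out.3, x1.1, x1.2, x1.3, x2.2, x2.3, x3.3} {x2.1, x4.1, x4.2} {x3.2} {x4.3}


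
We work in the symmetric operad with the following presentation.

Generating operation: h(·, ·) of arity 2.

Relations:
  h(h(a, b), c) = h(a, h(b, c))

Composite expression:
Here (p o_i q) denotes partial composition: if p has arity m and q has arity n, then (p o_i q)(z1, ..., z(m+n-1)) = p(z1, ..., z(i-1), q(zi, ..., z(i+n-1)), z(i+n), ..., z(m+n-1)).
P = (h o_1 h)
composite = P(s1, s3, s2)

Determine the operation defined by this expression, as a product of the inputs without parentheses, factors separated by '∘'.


The h-tree's shape is irrelevant; the s-reading-order decides.
h(s1, s3) unparenthesizes to s1 ∘ s3
h(h(s1, s3), s2) unparenthesizes to s1 ∘ s3 ∘ s2

s1 ∘ s3 ∘ s2


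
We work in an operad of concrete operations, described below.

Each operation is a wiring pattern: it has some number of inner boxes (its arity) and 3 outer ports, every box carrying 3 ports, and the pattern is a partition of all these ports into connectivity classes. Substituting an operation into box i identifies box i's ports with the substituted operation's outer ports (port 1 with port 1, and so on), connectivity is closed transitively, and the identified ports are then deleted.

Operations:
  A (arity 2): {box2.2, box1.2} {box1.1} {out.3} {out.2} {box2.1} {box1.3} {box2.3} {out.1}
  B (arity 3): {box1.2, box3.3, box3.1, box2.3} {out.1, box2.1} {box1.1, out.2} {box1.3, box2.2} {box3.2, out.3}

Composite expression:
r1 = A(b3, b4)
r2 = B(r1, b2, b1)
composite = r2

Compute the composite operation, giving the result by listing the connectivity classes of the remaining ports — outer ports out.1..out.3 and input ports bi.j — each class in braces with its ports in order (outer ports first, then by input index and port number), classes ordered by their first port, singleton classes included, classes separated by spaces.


Substituting into B glues patterns; closure does the rest.
after A, the pattern on (b3, b4) reads {out.1} {out.2} {out.3} {b3.1} {b3.2, b4.2} {b3.3} {b4.1} {b4.3} (out.j = its outer ports)
after B, the pattern on (b3, b4, b2, b1) reads {out.1, b2.1} {out.2} {out.3, b1.2} {b1.1, b1.3, b2.3} {b2.2} {b3.1} {b3.2, b4.2} {b3.3} {b4.1} {b4.3} (out.j = its outer ports)

{out.1, b2.1} {out.2} {out.3, b1.2} {b1.1, b1.3, b2.3} {b2.2} {b3.1} {b3.2, b4.2} {b3.3} {b4.1} {b4.3}


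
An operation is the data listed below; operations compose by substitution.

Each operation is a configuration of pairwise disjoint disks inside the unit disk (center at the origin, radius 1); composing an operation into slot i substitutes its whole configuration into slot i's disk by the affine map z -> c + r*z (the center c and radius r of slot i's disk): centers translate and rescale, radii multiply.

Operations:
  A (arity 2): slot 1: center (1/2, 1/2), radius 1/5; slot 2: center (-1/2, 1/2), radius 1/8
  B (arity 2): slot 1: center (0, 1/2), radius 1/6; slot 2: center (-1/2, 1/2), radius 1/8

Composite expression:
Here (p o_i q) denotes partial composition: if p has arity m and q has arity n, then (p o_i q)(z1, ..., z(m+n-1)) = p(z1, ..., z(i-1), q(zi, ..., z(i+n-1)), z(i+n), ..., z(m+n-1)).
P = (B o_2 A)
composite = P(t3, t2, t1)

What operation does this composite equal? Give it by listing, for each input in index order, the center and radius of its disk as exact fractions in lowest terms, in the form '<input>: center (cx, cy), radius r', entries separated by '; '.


t1: center (-9/16, 9/16), radius 1/64; t2: center (-7/16, 9/16), radius 1/40; t3: center (0, 1/2), radius 1/6

Each t-disk chains the slot maps above it in B; radii multiply.
t3 passes through 1 substitution, ending at center (0, 1/2), radius 1/6
t2 passes through 2 substitutions, ending at center (-7/16, 9/16), radius 1/40
t1 passes through 2 substitutions, ending at center (-9/16, 9/16), radius 1/64


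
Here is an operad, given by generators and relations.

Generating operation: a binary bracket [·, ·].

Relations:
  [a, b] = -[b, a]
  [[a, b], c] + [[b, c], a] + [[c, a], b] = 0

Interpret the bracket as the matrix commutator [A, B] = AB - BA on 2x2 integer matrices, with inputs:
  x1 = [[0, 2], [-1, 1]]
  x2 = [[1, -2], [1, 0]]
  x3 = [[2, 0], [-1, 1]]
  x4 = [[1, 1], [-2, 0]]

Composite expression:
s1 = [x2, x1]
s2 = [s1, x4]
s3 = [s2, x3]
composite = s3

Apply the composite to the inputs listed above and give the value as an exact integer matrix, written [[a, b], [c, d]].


[[0, 0], [0, 0]]

[x2, x1] = [[0, 0], [0, 0]]
[[x2, x1], x4] = [[0, 0], [0, 0]]
[[[x2, x1], x4], x3] = [[0, 0], [0, 0]]


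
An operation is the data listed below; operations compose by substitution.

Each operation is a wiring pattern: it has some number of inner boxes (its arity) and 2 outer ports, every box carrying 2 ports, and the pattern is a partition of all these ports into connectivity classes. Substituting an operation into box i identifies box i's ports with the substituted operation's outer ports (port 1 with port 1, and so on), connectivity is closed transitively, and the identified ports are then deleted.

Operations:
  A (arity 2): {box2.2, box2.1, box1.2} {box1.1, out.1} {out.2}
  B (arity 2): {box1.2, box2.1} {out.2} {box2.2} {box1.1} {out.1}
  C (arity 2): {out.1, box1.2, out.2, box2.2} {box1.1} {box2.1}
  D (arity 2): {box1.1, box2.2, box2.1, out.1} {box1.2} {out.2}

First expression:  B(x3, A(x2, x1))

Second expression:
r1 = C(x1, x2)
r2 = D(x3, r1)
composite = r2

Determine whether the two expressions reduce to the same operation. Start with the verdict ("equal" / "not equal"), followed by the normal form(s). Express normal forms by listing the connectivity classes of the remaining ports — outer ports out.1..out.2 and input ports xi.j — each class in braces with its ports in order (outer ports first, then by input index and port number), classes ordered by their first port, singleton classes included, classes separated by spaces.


In normal form, the first expression is {out.1} {out.2} {x1.1, x1.2, x2.2} {x2.1, x3.2} {x3.1}
In normal form, the second expression is {out.1, x1.2, x2.2, x3.1} {out.2} {x1.1} {x2.1} {x3.2}
The forms do not match — not equal.

not equal; first: {out.1} {out.2} {x1.1, x1.2, x2.2} {x2.1, x3.2} {x3.1}; second: {out.1, x1.2, x2.2, x3.1} {out.2} {x1.1} {x2.1} {x3.2}


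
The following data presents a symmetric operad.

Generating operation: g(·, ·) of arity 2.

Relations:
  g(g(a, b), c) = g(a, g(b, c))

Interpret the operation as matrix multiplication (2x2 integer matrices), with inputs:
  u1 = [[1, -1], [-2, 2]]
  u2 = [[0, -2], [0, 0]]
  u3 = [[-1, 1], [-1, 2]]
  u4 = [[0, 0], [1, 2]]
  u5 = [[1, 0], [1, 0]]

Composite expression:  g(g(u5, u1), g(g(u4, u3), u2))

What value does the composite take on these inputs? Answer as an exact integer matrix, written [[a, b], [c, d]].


[[0, -6], [0, -6]]

g(u5, u1) = [[1, -1], [1, -1]]
g(u4, u3) = [[0, 0], [-3, 5]]
g(g(u4, u3), u2) = [[0, 0], [0, 6]]
g(g(u5, u1), g(g(u4, u3), u2)) = [[0, -6], [0, -6]]


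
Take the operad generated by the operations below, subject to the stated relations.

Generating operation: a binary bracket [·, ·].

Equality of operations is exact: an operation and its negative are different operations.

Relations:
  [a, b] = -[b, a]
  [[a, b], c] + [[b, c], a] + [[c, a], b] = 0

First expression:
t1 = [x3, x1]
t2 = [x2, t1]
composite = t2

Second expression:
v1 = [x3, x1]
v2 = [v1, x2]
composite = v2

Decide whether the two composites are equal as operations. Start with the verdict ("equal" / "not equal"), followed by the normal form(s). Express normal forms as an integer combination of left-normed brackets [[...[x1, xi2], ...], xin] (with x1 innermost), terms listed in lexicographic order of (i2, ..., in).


not equal; first: [[x1, x3], x2]; second: -[[x1, x3], x2]

Normal form of the first expression: [[x1, x3], x2]
Normal form of the second expression: -[[x1, x3], x2]
They disagree, so not equal.


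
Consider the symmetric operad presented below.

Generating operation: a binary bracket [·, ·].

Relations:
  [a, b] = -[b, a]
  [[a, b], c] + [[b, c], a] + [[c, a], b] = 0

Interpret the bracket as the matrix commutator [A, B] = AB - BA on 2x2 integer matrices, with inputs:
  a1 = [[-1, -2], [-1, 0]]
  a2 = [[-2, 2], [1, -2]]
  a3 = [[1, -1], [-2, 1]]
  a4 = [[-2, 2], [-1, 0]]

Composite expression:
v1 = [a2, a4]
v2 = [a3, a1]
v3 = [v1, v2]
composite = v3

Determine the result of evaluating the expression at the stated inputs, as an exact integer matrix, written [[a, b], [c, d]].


[[6, 32], [28, -6]]

[a2, a4] = [[-4, 4], [-2, 4]]
[a3, a1] = [[-3, -1], [2, 3]]
[[a2, a4], [a3, a1]] = [[6, 32], [28, -6]]


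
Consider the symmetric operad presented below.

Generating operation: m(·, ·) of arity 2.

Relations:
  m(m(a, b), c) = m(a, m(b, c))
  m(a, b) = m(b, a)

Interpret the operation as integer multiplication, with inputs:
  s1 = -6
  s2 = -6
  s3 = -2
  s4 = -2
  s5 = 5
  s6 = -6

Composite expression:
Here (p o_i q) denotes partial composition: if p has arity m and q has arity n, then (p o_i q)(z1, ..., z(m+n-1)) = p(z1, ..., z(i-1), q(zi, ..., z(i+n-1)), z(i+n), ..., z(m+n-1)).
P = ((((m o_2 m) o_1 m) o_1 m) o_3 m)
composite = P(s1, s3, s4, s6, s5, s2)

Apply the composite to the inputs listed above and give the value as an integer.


-4320

m(s1, s3) = 12
m(s4, s6) = 12
m(m(s1, s3), m(s4, s6)) = 144
m(s5, s2) = -30
m(m(m(s1, s3), m(s4, s6)), m(s5, s2)) = -4320


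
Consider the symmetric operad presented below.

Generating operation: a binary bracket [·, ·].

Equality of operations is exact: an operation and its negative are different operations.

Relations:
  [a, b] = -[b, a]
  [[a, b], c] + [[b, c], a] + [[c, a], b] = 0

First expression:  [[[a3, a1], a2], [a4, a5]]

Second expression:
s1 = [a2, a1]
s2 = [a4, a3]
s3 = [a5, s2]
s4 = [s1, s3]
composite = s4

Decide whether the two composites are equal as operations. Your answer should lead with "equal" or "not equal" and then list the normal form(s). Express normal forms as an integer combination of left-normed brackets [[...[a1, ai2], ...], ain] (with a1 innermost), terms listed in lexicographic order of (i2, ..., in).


not equal: they reduce to -[[[[a1, a3], a2], a4], a5] + [[[[a1, a3], a2], a5], a4] and -[[[[a1, a2], a3], a4], a5] + [[[[a1, a2], a4], a3], a5] + [[[[a1, a2], a5], a3], a4] - [[[[a1, a2], a5], a4], a3]


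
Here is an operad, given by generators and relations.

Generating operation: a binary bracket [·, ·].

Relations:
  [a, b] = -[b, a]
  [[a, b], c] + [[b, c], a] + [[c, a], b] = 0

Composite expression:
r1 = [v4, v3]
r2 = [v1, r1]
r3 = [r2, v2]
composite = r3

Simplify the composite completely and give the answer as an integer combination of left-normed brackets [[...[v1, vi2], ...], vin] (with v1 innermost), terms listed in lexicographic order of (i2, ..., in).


Antisymmetry and Jacobi reduce to v1-anchored left-normed brackets.
Composite bracket: [[v1, [v4, v3]], v2]
Each bracket splits as ab - ba, giving 8 signed words (2^3 = 8).
Only words starting with v1 matter:
  the word v1v3v4v2 carries sign -1 and contributes -[[[v1, v3], v4], v2]
  the word v1v4v3v2 carries sign +1 and contributes +[[[v1, v4], v3], v2]

-[[[v1, v3], v4], v2] + [[[v1, v4], v3], v2]


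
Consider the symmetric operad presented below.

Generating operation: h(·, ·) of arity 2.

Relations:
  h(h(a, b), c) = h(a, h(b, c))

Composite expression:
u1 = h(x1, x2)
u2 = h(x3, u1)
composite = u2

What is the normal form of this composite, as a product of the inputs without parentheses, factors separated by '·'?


x3 · x1 · x2


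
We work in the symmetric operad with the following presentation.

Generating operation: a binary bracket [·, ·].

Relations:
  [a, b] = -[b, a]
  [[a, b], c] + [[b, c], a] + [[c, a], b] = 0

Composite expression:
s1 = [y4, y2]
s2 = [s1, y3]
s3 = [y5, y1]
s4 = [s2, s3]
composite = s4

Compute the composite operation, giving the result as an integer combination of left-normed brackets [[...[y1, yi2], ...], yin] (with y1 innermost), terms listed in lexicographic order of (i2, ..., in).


-[[[[y1, y5], y2], y4], y3] + [[[[y1, y5], y3], y2], y4] - [[[[y1, y5], y3], y4], y2] + [[[[y1, y5], y4], y2], y3]


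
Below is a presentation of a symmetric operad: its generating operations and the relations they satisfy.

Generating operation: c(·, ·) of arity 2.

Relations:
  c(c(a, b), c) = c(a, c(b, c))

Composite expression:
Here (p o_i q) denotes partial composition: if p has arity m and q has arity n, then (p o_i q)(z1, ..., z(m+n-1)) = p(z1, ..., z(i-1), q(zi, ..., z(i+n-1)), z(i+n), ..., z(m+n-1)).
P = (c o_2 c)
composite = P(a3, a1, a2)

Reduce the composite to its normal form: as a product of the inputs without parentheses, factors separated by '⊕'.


Every regrouping of c is equal, so read the a-inputs in written order.
c(a1, a2) linearizes to a1 ⊕ a2
c(a3, c(a1, a2)) linearizes to a3 ⊕ a1 ⊕ a2

a3 ⊕ a1 ⊕ a2


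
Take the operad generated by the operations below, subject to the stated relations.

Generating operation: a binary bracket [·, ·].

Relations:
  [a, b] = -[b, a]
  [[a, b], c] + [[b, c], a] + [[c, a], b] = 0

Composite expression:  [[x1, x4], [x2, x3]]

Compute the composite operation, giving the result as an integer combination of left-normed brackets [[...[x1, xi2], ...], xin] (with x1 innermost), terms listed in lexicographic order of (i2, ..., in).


[[[x1, x4], x2], x3] - [[[x1, x4], x3], x2]

Skip Jacobi rewriting: expand, keep x1-initial words, read off terms.
Composite bracket: [[x1, x4], [x2, x3]]
Applying ab - ba throughout gives 8 signed words (2^3 = 8).
Collect the words opening with x1:
  x1x4x2x3 appears with sign +1, giving the term +[[[x1, x4], x2], x3]
  x1x4x3x2 appears with sign -1, giving the term -[[[x1, x4], x3], x2]


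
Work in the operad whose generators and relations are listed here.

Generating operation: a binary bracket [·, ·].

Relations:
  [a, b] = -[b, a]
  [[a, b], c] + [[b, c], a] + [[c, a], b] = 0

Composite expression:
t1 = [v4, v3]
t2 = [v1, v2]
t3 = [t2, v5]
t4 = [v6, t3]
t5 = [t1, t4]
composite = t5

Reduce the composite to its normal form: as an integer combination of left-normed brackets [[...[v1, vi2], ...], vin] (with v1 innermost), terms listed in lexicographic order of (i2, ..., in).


A multilinear Lie element is pinned by v1-initial words (v1 innermost).
Composite bracket: [[v4, v3], [v6, [[v1, v2], v5]]]
Expanding via [a, b] = ab - ba: 32 signed words (2^5 = 32).
The v1-initial words carry the normal form:
  from v1v2v5v6v3v4, sign -1: term -[[[[[v1, v2], v5], v6], v3], v4]
  from v1v2v5v6v4v3, sign +1: term +[[[[[v1, v2], v5], v6], v4], v3]

-[[[[[v1, v2], v5], v6], v3], v4] + [[[[[v1, v2], v5], v6], v4], v3]


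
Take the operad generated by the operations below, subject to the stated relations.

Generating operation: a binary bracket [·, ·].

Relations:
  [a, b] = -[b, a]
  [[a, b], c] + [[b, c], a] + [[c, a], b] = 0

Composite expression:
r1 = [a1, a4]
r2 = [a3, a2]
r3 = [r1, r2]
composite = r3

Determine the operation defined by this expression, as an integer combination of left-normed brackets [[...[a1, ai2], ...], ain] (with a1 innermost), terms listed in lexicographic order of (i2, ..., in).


-[[[a1, a4], a2], a3] + [[[a1, a4], a3], a2]

A multilinear Lie element is pinned by a1-initial words (a1 innermost).
Composite bracket: [[a1, a4], [a3, a2]]
Under [a, b] = ab - ba we get 8 signed associative words (2^3 = 8).
Only words starting with a1 matter:
  from a1a4a2a3, sign -1: term -[[[a1, a4], a2], a3]
  from a1a4a3a2, sign +1: term +[[[a1, a4], a3], a2]


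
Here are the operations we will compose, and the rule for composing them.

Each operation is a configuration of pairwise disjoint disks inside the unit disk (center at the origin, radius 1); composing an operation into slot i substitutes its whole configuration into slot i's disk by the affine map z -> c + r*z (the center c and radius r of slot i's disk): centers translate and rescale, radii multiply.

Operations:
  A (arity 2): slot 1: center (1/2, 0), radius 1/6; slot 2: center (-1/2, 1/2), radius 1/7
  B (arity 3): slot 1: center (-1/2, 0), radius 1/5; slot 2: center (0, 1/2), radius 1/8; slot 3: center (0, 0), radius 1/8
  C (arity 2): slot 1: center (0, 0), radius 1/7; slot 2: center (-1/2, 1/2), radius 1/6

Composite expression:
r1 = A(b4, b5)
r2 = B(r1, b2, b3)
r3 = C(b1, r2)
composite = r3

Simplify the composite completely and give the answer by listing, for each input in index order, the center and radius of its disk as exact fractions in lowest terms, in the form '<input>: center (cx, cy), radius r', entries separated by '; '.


Nesting under C composes maps z -> c + r*z down each b-path.
input b1: composing its 1 substitution step yields center (0, 0), radius 1/7
input b4: composing its 3 substitution steps yields center (-17/30, 1/2), radius 1/180
input b5: composing its 3 substitution steps yields center (-3/5, 31/60), radius 1/210
input b2: composing its 2 substitution steps yields center (-1/2, 7/12), radius 1/48
input b3: composing its 2 substitution steps yields center (-1/2, 1/2), radius 1/48

b1: center (0, 0), radius 1/7; b2: center (-1/2, 7/12), radius 1/48; b3: center (-1/2, 1/2), radius 1/48; b4: center (-17/30, 1/2), radius 1/180; b5: center (-3/5, 31/60), radius 1/210


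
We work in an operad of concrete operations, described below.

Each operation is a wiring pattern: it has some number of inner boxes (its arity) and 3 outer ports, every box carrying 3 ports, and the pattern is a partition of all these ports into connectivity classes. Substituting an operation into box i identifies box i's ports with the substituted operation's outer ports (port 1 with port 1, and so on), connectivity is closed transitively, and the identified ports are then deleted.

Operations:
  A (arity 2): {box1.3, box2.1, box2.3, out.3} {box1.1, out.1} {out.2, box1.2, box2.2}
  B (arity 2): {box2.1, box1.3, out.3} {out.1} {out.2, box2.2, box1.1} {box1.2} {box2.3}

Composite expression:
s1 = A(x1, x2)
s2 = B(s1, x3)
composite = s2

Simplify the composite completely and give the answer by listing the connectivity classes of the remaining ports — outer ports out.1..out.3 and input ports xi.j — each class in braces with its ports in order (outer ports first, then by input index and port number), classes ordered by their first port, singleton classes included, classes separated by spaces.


{out.1} {out.2, x1.1, x3.2} {out.3, x1.3, x2.1, x2.3, x3.1} {x1.2, x2.2} {x3.3}


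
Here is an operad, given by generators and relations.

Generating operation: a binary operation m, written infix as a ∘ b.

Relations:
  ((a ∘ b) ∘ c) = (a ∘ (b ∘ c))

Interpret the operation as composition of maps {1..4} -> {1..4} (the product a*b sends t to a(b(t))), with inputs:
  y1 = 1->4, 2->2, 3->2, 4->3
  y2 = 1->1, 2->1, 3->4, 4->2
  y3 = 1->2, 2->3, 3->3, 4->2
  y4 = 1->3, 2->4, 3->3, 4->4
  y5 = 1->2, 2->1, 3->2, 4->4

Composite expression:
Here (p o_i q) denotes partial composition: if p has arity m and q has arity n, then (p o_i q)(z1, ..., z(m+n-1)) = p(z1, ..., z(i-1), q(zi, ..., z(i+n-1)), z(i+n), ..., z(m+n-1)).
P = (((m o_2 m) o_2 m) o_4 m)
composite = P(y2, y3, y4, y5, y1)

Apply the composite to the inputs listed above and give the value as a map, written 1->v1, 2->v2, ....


1->1, 2->4, 3->4, 4->1

(y3 ∘ y4) = 1->3, 2->2, 3->3, 4->2
(y5 ∘ y1) = 1->4, 2->1, 3->1, 4->2
((y3 ∘ y4) ∘ (y5 ∘ y1)) = 1->2, 2->3, 3->3, 4->2
(y2 ∘ ((y3 ∘ y4) ∘ (y5 ∘ y1))) = 1->1, 2->4, 3->4, 4->1


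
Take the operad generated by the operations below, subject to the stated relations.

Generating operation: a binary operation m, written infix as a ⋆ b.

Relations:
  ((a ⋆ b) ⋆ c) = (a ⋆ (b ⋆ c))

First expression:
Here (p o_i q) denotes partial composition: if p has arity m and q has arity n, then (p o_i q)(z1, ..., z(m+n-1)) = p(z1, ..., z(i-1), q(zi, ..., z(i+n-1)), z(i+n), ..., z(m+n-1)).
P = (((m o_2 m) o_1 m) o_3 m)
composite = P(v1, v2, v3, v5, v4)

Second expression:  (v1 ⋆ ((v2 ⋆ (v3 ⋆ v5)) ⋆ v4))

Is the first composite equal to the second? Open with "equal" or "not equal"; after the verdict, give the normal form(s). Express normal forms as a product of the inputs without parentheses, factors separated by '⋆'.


equal — both sides give v1 ⋆ v2 ⋆ v3 ⋆ v5 ⋆ v4


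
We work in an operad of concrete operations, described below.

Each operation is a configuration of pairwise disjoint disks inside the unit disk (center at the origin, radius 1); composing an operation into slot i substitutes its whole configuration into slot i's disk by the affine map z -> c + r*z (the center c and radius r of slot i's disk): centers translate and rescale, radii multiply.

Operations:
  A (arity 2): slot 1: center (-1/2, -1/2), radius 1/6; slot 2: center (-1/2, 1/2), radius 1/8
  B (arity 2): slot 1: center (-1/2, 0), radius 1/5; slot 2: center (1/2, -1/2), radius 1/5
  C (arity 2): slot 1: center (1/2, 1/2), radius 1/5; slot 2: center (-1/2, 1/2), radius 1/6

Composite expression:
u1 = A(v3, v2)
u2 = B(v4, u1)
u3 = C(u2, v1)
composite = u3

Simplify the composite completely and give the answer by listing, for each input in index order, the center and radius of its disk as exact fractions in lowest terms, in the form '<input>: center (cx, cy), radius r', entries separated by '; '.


v1: center (-1/2, 1/2), radius 1/6; v2: center (29/50, 21/50), radius 1/200; v3: center (29/50, 19/50), radius 1/150; v4: center (2/5, 1/2), radius 1/25


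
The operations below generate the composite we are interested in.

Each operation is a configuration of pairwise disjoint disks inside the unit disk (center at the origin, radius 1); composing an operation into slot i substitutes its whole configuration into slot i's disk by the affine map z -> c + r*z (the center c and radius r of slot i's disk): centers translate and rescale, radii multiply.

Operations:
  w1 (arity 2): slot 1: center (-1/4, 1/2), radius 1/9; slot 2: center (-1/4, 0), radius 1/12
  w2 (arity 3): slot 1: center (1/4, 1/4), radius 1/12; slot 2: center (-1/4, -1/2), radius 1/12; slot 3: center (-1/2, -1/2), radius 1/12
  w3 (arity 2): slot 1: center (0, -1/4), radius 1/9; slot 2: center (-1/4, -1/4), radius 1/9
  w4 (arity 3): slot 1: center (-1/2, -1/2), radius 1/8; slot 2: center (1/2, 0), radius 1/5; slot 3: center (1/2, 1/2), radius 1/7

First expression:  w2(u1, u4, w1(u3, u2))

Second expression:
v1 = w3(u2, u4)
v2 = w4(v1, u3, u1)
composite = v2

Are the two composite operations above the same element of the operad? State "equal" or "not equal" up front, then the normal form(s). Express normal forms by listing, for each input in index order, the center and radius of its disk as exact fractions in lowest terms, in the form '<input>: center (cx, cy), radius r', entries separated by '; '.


not equal: they reduce to u1: center (1/4, 1/4), radius 1/12; u2: center (-25/48, -1/2), radius 1/144; u3: center (-25/48, -11/24), radius 1/108; u4: center (-1/4, -1/2), radius 1/12 and u1: center (1/2, 1/2), radius 1/7; u2: center (-1/2, -17/32), radius 1/72; u3: center (1/2, 0), radius 1/5; u4: center (-17/32, -17/32), radius 1/72

In normal form, the first expression is u1: center (1/4, 1/4), radius 1/12; u2: center (-25/48, -1/2), radius 1/144; u3: center (-25/48, -11/24), radius 1/108; u4: center (-1/4, -1/2), radius 1/12
In normal form, the second expression is u1: center (1/2, 1/2), radius 1/7; u2: center (-1/2, -17/32), radius 1/72; u3: center (1/2, 0), radius 1/5; u4: center (-17/32, -17/32), radius 1/72
The forms do not match — not equal.


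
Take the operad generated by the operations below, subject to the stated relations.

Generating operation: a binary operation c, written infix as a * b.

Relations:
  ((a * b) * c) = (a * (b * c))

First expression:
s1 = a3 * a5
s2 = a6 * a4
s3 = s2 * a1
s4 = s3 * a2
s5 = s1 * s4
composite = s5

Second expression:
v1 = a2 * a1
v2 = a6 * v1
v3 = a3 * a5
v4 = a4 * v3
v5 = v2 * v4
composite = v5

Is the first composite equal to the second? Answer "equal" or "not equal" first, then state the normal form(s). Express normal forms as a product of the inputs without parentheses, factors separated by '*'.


not equal: they reduce to a3 * a5 * a6 * a4 * a1 * a2 and a6 * a2 * a1 * a4 * a3 * a5

The first expression, normalized: a3 * a5 * a6 * a4 * a1 * a2
The second expression, normalized: a6 * a2 * a1 * a4 * a3 * a5
Different reductions; not equal.


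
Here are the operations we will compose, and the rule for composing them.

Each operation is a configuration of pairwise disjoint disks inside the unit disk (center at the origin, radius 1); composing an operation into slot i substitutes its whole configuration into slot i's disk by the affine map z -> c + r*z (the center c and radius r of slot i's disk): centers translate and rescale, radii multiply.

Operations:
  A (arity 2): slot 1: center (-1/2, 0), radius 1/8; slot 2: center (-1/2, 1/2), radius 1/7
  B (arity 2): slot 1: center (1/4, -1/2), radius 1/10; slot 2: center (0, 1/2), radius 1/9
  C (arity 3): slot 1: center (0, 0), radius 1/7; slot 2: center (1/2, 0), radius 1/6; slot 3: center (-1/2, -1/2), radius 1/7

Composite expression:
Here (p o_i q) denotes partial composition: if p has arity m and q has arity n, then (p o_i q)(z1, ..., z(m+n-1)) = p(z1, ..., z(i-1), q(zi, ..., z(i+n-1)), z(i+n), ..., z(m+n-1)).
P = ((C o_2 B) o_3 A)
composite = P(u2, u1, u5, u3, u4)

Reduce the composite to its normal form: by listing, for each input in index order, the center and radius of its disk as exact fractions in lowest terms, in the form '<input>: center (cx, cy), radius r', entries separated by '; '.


Nesting under C composes maps z -> c + r*z down each u-path.
for u2, the 1-step affine chain lands on center (0, 0), radius 1/7
for u1, the 2-step affine chain lands on center (13/24, -1/12), radius 1/60
for u5, the 3-step affine chain lands on center (53/108, 1/12), radius 1/432
for u3, the 3-step affine chain lands on center (53/108, 5/54), radius 1/378
for u4, the 1-step affine chain lands on center (-1/2, -1/2), radius 1/7

u1: center (13/24, -1/12), radius 1/60; u2: center (0, 0), radius 1/7; u3: center (53/108, 5/54), radius 1/378; u4: center (-1/2, -1/2), radius 1/7; u5: center (53/108, 1/12), radius 1/432


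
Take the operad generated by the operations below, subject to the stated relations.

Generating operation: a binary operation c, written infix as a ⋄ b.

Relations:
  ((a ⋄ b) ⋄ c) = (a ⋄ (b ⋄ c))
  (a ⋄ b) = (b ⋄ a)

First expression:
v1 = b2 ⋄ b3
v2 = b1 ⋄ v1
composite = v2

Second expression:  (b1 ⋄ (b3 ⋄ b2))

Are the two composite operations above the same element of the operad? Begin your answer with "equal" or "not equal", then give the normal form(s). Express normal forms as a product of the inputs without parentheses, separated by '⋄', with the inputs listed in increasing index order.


The first expression, normalized: b1 ⋄ b2 ⋄ b3
The second expression, normalized: b1 ⋄ b2 ⋄ b3
The normal forms match — equal.

equal; the common form is b1 ⋄ b2 ⋄ b3


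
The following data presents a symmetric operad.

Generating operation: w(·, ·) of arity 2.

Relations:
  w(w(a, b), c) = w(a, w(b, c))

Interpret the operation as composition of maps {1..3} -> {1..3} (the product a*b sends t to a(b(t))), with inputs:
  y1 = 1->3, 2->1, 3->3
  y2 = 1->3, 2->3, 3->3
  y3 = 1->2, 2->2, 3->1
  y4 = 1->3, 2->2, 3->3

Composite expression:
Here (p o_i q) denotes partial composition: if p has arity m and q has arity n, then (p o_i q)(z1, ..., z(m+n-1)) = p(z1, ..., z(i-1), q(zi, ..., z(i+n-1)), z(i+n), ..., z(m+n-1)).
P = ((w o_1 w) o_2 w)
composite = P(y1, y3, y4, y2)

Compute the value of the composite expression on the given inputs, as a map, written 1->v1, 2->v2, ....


1->3, 2->3, 3->3

w(y3, y4) = 1->1, 2->2, 3->1
w(y1, w(y3, y4)) = 1->3, 2->1, 3->3
w(w(y1, w(y3, y4)), y2) = 1->3, 2->3, 3->3


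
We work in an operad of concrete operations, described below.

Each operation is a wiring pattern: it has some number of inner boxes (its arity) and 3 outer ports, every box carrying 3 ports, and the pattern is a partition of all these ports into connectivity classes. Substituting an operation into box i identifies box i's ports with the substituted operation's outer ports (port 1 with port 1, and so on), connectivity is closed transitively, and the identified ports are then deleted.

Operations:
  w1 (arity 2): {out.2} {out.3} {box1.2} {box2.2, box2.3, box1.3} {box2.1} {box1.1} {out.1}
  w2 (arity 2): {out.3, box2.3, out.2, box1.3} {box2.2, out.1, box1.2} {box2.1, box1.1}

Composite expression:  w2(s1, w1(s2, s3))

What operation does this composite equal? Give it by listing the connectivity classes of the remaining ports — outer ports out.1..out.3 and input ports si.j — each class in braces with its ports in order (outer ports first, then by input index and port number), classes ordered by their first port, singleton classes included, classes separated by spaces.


Substituting into w2 glues patterns; closure does the rest.
composing w1 on (s2, s3), with out.j its own outer ports: {out.1} {out.2} {out.3} {s2.1} {s2.2} {s2.3, s3.2, s3.3} {s3.1}
composing w2 on (s1, s2, s3), with out.j its own outer ports: {out.1, s1.2} {out.2, out.3, s1.3} {s1.1} {s2.1} {s2.2} {s2.3, s3.2, s3.3} {s3.1}

{out.1, s1.2} {out.2, out.3, s1.3} {s1.1} {s2.1} {s2.2} {s2.3, s3.2, s3.3} {s3.1}
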